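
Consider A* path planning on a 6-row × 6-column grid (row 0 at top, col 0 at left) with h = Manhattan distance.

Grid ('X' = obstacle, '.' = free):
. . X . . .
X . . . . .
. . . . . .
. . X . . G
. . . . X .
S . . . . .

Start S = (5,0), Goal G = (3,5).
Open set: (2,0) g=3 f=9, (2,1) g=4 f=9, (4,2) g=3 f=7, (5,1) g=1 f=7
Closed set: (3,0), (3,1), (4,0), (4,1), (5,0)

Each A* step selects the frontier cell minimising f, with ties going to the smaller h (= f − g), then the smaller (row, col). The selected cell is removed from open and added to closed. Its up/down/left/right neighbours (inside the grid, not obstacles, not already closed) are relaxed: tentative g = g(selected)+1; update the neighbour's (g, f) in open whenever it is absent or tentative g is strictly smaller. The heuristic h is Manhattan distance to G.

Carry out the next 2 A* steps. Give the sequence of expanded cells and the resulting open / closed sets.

order=[(4,2) → (4,3)]; open=[(2,0) g=3 f=9, (2,1) g=4 f=9, (3,3) g=5 f=7, (5,1) g=1 f=7, (5,2) g=4 f=9, (5,3) g=5 f=9]; closed=[(3,0), (3,1), (4,0), (4,1), (4,2), (4,3), (5,0)]

step 1: expand (4,2) (f=7, h=4) → closed; open now [(2,0) g=3 f=9, (2,1) g=4 f=9, (4,3) g=4 f=7, (5,1) g=1 f=7, (5,2) g=4 f=9]
step 2: expand (4,3) (f=7, h=3) → closed; open now [(2,0) g=3 f=9, (2,1) g=4 f=9, (3,3) g=5 f=7, (5,1) g=1 f=7, (5,2) g=4 f=9, (5,3) g=5 f=9]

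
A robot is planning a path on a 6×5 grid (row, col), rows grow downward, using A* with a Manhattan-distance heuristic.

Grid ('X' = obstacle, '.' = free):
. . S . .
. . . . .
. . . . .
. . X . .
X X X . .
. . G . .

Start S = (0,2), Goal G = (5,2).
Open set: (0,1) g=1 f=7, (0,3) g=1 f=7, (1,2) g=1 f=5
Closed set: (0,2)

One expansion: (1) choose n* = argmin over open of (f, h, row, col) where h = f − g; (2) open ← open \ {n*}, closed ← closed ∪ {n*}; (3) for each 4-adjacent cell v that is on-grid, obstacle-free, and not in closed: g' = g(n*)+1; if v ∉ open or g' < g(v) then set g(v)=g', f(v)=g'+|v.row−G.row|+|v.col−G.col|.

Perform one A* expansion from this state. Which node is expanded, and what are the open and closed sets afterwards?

expanded=(1,2); open=[(0,1) g=1 f=7, (0,3) g=1 f=7, (1,1) g=2 f=7, (1,3) g=2 f=7, (2,2) g=2 f=5]; closed=[(0,2), (1,2)]

step 1: expand (1,2) (f=5, h=4) → closed; open now [(0,1) g=1 f=7, (0,3) g=1 f=7, (1,1) g=2 f=7, (1,3) g=2 f=7, (2,2) g=2 f=5]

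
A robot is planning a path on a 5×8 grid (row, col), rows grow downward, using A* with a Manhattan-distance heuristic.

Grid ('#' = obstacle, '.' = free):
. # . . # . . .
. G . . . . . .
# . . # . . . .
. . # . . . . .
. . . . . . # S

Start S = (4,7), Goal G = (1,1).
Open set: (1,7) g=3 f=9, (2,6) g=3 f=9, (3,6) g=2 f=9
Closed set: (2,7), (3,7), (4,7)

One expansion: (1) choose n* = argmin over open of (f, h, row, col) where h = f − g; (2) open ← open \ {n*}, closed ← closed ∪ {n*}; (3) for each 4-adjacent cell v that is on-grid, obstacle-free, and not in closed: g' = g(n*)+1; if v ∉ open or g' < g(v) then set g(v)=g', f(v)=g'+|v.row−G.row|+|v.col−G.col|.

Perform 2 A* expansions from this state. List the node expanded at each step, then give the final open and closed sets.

order=[(1,7) → (1,6)]; open=[(0,6) g=5 f=11, (0,7) g=4 f=11, (1,5) g=5 f=9, (2,6) g=3 f=9, (3,6) g=2 f=9]; closed=[(1,6), (1,7), (2,7), (3,7), (4,7)]

step 1: expand (1,7) (f=9, h=6) → closed; open now [(0,7) g=4 f=11, (1,6) g=4 f=9, (2,6) g=3 f=9, (3,6) g=2 f=9]
step 2: expand (1,6) (f=9, h=5) → closed; open now [(0,6) g=5 f=11, (0,7) g=4 f=11, (1,5) g=5 f=9, (2,6) g=3 f=9, (3,6) g=2 f=9]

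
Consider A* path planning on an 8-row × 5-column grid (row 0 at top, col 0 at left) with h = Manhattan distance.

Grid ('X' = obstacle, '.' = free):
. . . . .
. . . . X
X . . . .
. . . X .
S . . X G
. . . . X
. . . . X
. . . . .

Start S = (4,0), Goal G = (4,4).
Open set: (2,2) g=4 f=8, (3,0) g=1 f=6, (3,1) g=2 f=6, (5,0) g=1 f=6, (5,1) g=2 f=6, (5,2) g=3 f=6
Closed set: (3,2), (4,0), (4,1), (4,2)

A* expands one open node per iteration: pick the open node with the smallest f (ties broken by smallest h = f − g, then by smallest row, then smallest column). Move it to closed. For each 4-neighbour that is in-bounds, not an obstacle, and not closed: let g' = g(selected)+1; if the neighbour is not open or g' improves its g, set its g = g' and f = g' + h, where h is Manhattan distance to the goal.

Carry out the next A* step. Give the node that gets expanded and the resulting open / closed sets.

step 1: expand (5,2) (f=6, h=3) → closed; open now [(2,2) g=4 f=8, (3,0) g=1 f=6, (3,1) g=2 f=6, (5,0) g=1 f=6, (5,1) g=2 f=6, (5,3) g=4 f=6, (6,2) g=4 f=8]

expanded=(5,2); open=[(2,2) g=4 f=8, (3,0) g=1 f=6, (3,1) g=2 f=6, (5,0) g=1 f=6, (5,1) g=2 f=6, (5,3) g=4 f=6, (6,2) g=4 f=8]; closed=[(3,2), (4,0), (4,1), (4,2), (5,2)]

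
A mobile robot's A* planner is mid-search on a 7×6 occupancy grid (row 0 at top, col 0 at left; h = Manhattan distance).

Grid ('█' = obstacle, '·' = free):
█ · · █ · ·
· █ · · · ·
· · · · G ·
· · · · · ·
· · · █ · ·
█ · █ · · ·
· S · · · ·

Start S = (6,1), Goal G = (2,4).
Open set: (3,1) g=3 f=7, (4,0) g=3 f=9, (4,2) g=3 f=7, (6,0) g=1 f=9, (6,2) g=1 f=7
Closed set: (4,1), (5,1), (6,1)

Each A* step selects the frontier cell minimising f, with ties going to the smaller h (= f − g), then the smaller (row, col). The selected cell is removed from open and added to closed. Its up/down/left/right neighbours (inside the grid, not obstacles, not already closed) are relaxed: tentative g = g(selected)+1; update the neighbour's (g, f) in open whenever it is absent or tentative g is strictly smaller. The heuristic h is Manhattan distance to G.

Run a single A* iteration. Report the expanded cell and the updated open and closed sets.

step 1: expand (3,1) (f=7, h=4) → closed; open now [(2,1) g=4 f=7, (3,0) g=4 f=9, (3,2) g=4 f=7, (4,0) g=3 f=9, (4,2) g=3 f=7, (6,0) g=1 f=9, (6,2) g=1 f=7]

expanded=(3,1); open=[(2,1) g=4 f=7, (3,0) g=4 f=9, (3,2) g=4 f=7, (4,0) g=3 f=9, (4,2) g=3 f=7, (6,0) g=1 f=9, (6,2) g=1 f=7]; closed=[(3,1), (4,1), (5,1), (6,1)]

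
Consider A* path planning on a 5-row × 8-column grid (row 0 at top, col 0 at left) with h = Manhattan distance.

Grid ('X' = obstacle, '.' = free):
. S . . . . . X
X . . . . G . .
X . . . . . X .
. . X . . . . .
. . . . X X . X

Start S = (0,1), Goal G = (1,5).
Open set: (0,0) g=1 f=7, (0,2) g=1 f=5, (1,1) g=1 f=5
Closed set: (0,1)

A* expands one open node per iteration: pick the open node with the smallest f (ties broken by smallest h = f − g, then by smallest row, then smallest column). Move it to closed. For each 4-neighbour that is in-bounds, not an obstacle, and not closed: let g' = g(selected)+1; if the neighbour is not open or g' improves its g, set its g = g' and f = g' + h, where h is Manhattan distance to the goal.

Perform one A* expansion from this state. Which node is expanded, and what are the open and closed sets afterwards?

expanded=(0,2); open=[(0,0) g=1 f=7, (0,3) g=2 f=5, (1,1) g=1 f=5, (1,2) g=2 f=5]; closed=[(0,1), (0,2)]

step 1: expand (0,2) (f=5, h=4) → closed; open now [(0,0) g=1 f=7, (0,3) g=2 f=5, (1,1) g=1 f=5, (1,2) g=2 f=5]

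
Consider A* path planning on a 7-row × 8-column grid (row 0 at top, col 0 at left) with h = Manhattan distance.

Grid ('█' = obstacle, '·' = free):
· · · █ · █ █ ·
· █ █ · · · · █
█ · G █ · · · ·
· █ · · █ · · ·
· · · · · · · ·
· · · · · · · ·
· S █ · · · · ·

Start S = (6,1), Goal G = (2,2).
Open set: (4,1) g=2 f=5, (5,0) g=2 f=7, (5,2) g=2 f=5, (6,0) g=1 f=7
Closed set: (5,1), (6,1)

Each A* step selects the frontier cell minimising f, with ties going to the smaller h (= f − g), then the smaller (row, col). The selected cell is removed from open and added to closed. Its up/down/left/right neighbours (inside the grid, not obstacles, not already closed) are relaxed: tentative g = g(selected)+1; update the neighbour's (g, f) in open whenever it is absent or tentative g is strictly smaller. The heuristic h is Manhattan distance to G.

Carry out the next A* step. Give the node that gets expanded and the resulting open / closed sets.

expanded=(4,1); open=[(4,0) g=3 f=7, (4,2) g=3 f=5, (5,0) g=2 f=7, (5,2) g=2 f=5, (6,0) g=1 f=7]; closed=[(4,1), (5,1), (6,1)]

step 1: expand (4,1) (f=5, h=3) → closed; open now [(4,0) g=3 f=7, (4,2) g=3 f=5, (5,0) g=2 f=7, (5,2) g=2 f=5, (6,0) g=1 f=7]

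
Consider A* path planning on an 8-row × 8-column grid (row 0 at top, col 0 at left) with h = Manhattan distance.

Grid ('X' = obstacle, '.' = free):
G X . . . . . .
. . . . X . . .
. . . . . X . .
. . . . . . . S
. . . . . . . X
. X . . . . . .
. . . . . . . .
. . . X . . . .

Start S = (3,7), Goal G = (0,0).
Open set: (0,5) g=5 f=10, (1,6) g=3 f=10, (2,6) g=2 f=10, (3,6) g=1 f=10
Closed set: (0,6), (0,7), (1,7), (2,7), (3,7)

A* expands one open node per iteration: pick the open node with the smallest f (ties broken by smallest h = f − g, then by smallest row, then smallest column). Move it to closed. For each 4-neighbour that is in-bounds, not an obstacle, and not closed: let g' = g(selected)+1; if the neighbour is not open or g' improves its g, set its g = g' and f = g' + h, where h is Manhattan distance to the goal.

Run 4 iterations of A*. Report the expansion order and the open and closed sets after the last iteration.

order=[(0,5) → (0,4) → (0,3) → (0,2)]; open=[(1,2) g=9 f=12, (1,3) g=8 f=12, (1,5) g=6 f=12, (1,6) g=3 f=10, (2,6) g=2 f=10, (3,6) g=1 f=10]; closed=[(0,2), (0,3), (0,4), (0,5), (0,6), (0,7), (1,7), (2,7), (3,7)]

step 1: expand (0,5) (f=10, h=5) → closed; open now [(0,4) g=6 f=10, (1,5) g=6 f=12, (1,6) g=3 f=10, (2,6) g=2 f=10, (3,6) g=1 f=10]
step 2: expand (0,4) (f=10, h=4) → closed; open now [(0,3) g=7 f=10, (1,5) g=6 f=12, (1,6) g=3 f=10, (2,6) g=2 f=10, (3,6) g=1 f=10]
step 3: expand (0,3) (f=10, h=3) → closed; open now [(0,2) g=8 f=10, (1,3) g=8 f=12, (1,5) g=6 f=12, (1,6) g=3 f=10, (2,6) g=2 f=10, (3,6) g=1 f=10]
step 4: expand (0,2) (f=10, h=2) → closed; open now [(1,2) g=9 f=12, (1,3) g=8 f=12, (1,5) g=6 f=12, (1,6) g=3 f=10, (2,6) g=2 f=10, (3,6) g=1 f=10]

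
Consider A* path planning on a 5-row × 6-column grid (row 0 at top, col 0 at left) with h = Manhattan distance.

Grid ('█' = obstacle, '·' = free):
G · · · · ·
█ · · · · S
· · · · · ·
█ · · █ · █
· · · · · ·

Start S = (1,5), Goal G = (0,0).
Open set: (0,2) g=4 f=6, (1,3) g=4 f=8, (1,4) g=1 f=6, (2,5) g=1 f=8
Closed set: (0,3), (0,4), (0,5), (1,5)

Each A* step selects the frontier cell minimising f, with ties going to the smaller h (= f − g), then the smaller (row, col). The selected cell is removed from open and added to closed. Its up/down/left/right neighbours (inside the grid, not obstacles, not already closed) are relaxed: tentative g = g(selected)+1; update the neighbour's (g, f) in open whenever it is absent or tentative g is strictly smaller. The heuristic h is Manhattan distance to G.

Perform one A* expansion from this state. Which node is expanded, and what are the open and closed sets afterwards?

step 1: expand (0,2) (f=6, h=2) → closed; open now [(0,1) g=5 f=6, (1,2) g=5 f=8, (1,3) g=4 f=8, (1,4) g=1 f=6, (2,5) g=1 f=8]

expanded=(0,2); open=[(0,1) g=5 f=6, (1,2) g=5 f=8, (1,3) g=4 f=8, (1,4) g=1 f=6, (2,5) g=1 f=8]; closed=[(0,2), (0,3), (0,4), (0,5), (1,5)]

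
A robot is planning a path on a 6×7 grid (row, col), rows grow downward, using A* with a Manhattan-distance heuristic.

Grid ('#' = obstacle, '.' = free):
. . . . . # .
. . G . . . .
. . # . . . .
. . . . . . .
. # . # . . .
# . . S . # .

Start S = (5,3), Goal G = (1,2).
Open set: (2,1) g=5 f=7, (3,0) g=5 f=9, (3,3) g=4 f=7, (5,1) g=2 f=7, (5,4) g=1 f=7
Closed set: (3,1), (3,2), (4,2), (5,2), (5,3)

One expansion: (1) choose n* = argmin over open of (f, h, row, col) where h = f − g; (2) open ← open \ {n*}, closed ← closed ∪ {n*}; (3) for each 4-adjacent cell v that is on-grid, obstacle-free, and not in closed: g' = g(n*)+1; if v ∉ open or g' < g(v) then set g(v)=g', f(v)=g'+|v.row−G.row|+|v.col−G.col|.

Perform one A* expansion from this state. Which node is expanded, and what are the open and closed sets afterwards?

expanded=(2,1); open=[(1,1) g=6 f=7, (2,0) g=6 f=9, (3,0) g=5 f=9, (3,3) g=4 f=7, (5,1) g=2 f=7, (5,4) g=1 f=7]; closed=[(2,1), (3,1), (3,2), (4,2), (5,2), (5,3)]

step 1: expand (2,1) (f=7, h=2) → closed; open now [(1,1) g=6 f=7, (2,0) g=6 f=9, (3,0) g=5 f=9, (3,3) g=4 f=7, (5,1) g=2 f=7, (5,4) g=1 f=7]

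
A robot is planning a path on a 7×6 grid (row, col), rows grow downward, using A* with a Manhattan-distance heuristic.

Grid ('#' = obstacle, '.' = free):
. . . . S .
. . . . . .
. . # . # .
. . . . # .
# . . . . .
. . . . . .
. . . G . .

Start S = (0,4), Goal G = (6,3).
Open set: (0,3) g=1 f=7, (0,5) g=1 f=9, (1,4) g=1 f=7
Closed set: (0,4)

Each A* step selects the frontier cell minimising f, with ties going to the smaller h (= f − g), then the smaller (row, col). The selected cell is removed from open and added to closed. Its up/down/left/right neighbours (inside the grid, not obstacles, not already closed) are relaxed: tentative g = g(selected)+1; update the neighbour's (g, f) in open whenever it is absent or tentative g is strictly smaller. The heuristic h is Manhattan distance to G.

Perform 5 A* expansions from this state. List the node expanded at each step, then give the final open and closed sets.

step 1: expand (0,3) (f=7, h=6) → closed; open now [(0,2) g=2 f=9, (0,5) g=1 f=9, (1,3) g=2 f=7, (1,4) g=1 f=7]
step 2: expand (1,3) (f=7, h=5) → closed; open now [(0,2) g=2 f=9, (0,5) g=1 f=9, (1,2) g=3 f=9, (1,4) g=1 f=7, (2,3) g=3 f=7]
step 3: expand (2,3) (f=7, h=4) → closed; open now [(0,2) g=2 f=9, (0,5) g=1 f=9, (1,2) g=3 f=9, (1,4) g=1 f=7, (3,3) g=4 f=7]
step 4: expand (3,3) (f=7, h=3) → closed; open now [(0,2) g=2 f=9, (0,5) g=1 f=9, (1,2) g=3 f=9, (1,4) g=1 f=7, (3,2) g=5 f=9, (4,3) g=5 f=7]
step 5: expand (4,3) (f=7, h=2) → closed; open now [(0,2) g=2 f=9, (0,5) g=1 f=9, (1,2) g=3 f=9, (1,4) g=1 f=7, (3,2) g=5 f=9, (4,2) g=6 f=9, (4,4) g=6 f=9, (5,3) g=6 f=7]

order=[(0,3) → (1,3) → (2,3) → (3,3) → (4,3)]; open=[(0,2) g=2 f=9, (0,5) g=1 f=9, (1,2) g=3 f=9, (1,4) g=1 f=7, (3,2) g=5 f=9, (4,2) g=6 f=9, (4,4) g=6 f=9, (5,3) g=6 f=7]; closed=[(0,3), (0,4), (1,3), (2,3), (3,3), (4,3)]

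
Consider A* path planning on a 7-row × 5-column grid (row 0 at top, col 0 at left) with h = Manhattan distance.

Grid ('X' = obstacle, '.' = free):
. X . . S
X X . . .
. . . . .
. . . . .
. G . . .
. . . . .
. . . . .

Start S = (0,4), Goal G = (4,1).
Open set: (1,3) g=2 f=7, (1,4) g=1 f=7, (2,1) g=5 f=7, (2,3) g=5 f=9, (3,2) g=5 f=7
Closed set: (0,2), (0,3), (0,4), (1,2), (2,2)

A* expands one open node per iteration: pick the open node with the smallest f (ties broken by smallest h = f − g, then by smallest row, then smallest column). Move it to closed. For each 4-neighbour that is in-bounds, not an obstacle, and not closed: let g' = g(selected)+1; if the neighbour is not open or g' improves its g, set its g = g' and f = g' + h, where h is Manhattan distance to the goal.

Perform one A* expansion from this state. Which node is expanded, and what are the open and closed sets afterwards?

expanded=(2,1); open=[(1,3) g=2 f=7, (1,4) g=1 f=7, (2,0) g=6 f=9, (2,3) g=5 f=9, (3,1) g=6 f=7, (3,2) g=5 f=7]; closed=[(0,2), (0,3), (0,4), (1,2), (2,1), (2,2)]

step 1: expand (2,1) (f=7, h=2) → closed; open now [(1,3) g=2 f=7, (1,4) g=1 f=7, (2,0) g=6 f=9, (2,3) g=5 f=9, (3,1) g=6 f=7, (3,2) g=5 f=7]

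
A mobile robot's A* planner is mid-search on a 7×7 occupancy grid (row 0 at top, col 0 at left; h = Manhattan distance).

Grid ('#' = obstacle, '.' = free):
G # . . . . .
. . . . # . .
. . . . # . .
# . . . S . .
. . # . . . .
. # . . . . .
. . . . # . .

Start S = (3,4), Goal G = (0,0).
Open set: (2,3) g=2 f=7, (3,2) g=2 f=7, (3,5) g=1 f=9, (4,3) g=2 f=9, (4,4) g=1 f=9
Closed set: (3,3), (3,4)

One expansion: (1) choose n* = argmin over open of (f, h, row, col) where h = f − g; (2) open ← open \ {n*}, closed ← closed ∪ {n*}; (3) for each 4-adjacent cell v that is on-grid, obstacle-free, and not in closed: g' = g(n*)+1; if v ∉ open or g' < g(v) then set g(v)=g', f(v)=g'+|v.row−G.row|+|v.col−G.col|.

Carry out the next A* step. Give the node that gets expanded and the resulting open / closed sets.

expanded=(2,3); open=[(1,3) g=3 f=7, (2,2) g=3 f=7, (3,2) g=2 f=7, (3,5) g=1 f=9, (4,3) g=2 f=9, (4,4) g=1 f=9]; closed=[(2,3), (3,3), (3,4)]

step 1: expand (2,3) (f=7, h=5) → closed; open now [(1,3) g=3 f=7, (2,2) g=3 f=7, (3,2) g=2 f=7, (3,5) g=1 f=9, (4,3) g=2 f=9, (4,4) g=1 f=9]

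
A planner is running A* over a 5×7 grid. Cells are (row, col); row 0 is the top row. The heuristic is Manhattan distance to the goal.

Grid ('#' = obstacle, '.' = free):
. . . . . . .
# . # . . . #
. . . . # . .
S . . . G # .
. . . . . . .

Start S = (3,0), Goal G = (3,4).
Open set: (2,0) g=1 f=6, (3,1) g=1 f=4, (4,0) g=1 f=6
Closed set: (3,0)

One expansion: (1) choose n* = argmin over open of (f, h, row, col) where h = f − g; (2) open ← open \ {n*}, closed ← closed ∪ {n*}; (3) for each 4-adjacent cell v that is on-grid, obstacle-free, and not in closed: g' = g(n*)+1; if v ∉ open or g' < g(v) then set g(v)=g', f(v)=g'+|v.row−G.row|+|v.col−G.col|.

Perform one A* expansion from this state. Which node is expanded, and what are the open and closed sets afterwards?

expanded=(3,1); open=[(2,0) g=1 f=6, (2,1) g=2 f=6, (3,2) g=2 f=4, (4,0) g=1 f=6, (4,1) g=2 f=6]; closed=[(3,0), (3,1)]

step 1: expand (3,1) (f=4, h=3) → closed; open now [(2,0) g=1 f=6, (2,1) g=2 f=6, (3,2) g=2 f=4, (4,0) g=1 f=6, (4,1) g=2 f=6]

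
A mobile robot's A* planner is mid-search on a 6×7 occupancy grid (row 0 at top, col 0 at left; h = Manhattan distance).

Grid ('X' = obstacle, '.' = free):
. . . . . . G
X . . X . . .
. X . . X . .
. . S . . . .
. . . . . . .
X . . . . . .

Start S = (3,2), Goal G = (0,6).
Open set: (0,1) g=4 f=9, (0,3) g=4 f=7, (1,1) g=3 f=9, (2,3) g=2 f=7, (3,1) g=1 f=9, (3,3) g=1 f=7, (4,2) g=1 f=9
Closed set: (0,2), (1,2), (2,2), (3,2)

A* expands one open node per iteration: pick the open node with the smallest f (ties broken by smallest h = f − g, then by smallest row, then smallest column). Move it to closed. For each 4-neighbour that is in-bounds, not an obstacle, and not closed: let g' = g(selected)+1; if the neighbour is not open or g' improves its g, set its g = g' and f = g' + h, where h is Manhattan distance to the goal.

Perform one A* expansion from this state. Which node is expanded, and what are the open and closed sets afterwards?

step 1: expand (0,3) (f=7, h=3) → closed; open now [(0,1) g=4 f=9, (0,4) g=5 f=7, (1,1) g=3 f=9, (2,3) g=2 f=7, (3,1) g=1 f=9, (3,3) g=1 f=7, (4,2) g=1 f=9]

expanded=(0,3); open=[(0,1) g=4 f=9, (0,4) g=5 f=7, (1,1) g=3 f=9, (2,3) g=2 f=7, (3,1) g=1 f=9, (3,3) g=1 f=7, (4,2) g=1 f=9]; closed=[(0,2), (0,3), (1,2), (2,2), (3,2)]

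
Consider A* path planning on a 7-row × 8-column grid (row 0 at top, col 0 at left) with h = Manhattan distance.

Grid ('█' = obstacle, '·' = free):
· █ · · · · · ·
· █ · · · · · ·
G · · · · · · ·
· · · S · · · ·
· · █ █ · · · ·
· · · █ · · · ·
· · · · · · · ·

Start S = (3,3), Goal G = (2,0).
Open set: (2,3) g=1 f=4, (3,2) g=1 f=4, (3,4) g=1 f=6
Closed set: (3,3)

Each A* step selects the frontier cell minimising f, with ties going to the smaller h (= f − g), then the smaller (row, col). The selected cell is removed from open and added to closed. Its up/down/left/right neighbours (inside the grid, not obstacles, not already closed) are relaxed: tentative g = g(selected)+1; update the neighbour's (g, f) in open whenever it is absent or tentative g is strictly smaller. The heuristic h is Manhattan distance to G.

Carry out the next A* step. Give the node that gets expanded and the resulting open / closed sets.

step 1: expand (2,3) (f=4, h=3) → closed; open now [(1,3) g=2 f=6, (2,2) g=2 f=4, (2,4) g=2 f=6, (3,2) g=1 f=4, (3,4) g=1 f=6]

expanded=(2,3); open=[(1,3) g=2 f=6, (2,2) g=2 f=4, (2,4) g=2 f=6, (3,2) g=1 f=4, (3,4) g=1 f=6]; closed=[(2,3), (3,3)]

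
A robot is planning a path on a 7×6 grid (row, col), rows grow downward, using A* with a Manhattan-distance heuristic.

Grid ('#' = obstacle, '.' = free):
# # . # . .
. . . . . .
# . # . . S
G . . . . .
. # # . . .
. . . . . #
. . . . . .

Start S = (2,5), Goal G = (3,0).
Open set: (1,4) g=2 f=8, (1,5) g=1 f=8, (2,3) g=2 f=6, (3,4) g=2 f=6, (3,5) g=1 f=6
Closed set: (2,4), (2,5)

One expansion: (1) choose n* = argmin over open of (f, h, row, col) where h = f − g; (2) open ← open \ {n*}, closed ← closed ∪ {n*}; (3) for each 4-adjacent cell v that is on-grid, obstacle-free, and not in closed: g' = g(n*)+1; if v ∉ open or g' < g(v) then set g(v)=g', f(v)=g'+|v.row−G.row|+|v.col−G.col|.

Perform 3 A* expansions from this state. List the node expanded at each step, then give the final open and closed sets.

order=[(2,3) → (3,3) → (3,2)]; open=[(1,3) g=3 f=8, (1,4) g=2 f=8, (1,5) g=1 f=8, (3,1) g=5 f=6, (3,4) g=2 f=6, (3,5) g=1 f=6, (4,3) g=4 f=8]; closed=[(2,3), (2,4), (2,5), (3,2), (3,3)]

step 1: expand (2,3) (f=6, h=4) → closed; open now [(1,3) g=3 f=8, (1,4) g=2 f=8, (1,5) g=1 f=8, (3,3) g=3 f=6, (3,4) g=2 f=6, (3,5) g=1 f=6]
step 2: expand (3,3) (f=6, h=3) → closed; open now [(1,3) g=3 f=8, (1,4) g=2 f=8, (1,5) g=1 f=8, (3,2) g=4 f=6, (3,4) g=2 f=6, (3,5) g=1 f=6, (4,3) g=4 f=8]
step 3: expand (3,2) (f=6, h=2) → closed; open now [(1,3) g=3 f=8, (1,4) g=2 f=8, (1,5) g=1 f=8, (3,1) g=5 f=6, (3,4) g=2 f=6, (3,5) g=1 f=6, (4,3) g=4 f=8]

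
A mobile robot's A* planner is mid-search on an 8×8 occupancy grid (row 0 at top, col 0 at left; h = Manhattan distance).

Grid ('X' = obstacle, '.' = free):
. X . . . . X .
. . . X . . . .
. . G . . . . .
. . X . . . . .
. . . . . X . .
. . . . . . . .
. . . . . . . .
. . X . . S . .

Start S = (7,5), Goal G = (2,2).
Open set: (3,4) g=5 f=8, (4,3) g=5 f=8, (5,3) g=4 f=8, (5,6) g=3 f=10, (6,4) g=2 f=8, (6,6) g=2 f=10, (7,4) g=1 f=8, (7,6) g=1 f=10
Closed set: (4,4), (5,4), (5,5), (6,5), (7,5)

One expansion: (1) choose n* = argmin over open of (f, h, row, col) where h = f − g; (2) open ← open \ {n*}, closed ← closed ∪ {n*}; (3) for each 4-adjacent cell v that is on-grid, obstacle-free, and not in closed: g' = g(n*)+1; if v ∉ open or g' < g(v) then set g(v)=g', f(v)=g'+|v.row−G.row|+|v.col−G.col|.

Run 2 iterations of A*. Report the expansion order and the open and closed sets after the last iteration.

order=[(3,4) → (2,4)]; open=[(1,4) g=7 f=10, (2,3) g=7 f=8, (2,5) g=7 f=10, (3,3) g=6 f=8, (3,5) g=6 f=10, (4,3) g=5 f=8, (5,3) g=4 f=8, (5,6) g=3 f=10, (6,4) g=2 f=8, (6,6) g=2 f=10, (7,4) g=1 f=8, (7,6) g=1 f=10]; closed=[(2,4), (3,4), (4,4), (5,4), (5,5), (6,5), (7,5)]

step 1: expand (3,4) (f=8, h=3) → closed; open now [(2,4) g=6 f=8, (3,3) g=6 f=8, (3,5) g=6 f=10, (4,3) g=5 f=8, (5,3) g=4 f=8, (5,6) g=3 f=10, (6,4) g=2 f=8, (6,6) g=2 f=10, (7,4) g=1 f=8, (7,6) g=1 f=10]
step 2: expand (2,4) (f=8, h=2) → closed; open now [(1,4) g=7 f=10, (2,3) g=7 f=8, (2,5) g=7 f=10, (3,3) g=6 f=8, (3,5) g=6 f=10, (4,3) g=5 f=8, (5,3) g=4 f=8, (5,6) g=3 f=10, (6,4) g=2 f=8, (6,6) g=2 f=10, (7,4) g=1 f=8, (7,6) g=1 f=10]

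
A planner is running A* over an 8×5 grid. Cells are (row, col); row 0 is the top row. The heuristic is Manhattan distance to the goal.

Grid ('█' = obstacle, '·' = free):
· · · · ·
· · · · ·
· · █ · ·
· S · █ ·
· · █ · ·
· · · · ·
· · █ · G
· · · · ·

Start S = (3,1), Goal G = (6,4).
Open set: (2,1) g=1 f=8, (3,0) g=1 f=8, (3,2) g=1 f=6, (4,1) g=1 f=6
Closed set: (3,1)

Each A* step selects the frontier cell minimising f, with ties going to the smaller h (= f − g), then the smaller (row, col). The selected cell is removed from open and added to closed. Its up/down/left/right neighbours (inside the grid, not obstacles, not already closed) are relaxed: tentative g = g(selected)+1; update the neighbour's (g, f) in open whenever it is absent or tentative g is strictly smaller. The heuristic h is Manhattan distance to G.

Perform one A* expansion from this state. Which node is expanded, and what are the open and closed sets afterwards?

step 1: expand (3,2) (f=6, h=5) → closed; open now [(2,1) g=1 f=8, (3,0) g=1 f=8, (4,1) g=1 f=6]

expanded=(3,2); open=[(2,1) g=1 f=8, (3,0) g=1 f=8, (4,1) g=1 f=6]; closed=[(3,1), (3,2)]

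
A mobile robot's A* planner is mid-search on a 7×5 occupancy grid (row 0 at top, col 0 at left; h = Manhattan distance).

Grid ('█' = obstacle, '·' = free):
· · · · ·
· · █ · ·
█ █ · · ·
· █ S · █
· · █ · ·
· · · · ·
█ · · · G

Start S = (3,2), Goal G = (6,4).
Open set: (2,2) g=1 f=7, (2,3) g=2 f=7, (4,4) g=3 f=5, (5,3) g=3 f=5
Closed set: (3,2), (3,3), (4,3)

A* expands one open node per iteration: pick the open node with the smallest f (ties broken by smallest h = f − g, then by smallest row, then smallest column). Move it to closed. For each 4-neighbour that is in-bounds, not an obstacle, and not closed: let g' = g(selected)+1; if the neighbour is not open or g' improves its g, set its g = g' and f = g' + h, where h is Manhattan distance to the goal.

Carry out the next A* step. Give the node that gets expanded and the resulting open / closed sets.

step 1: expand (4,4) (f=5, h=2) → closed; open now [(2,2) g=1 f=7, (2,3) g=2 f=7, (5,3) g=3 f=5, (5,4) g=4 f=5]

expanded=(4,4); open=[(2,2) g=1 f=7, (2,3) g=2 f=7, (5,3) g=3 f=5, (5,4) g=4 f=5]; closed=[(3,2), (3,3), (4,3), (4,4)]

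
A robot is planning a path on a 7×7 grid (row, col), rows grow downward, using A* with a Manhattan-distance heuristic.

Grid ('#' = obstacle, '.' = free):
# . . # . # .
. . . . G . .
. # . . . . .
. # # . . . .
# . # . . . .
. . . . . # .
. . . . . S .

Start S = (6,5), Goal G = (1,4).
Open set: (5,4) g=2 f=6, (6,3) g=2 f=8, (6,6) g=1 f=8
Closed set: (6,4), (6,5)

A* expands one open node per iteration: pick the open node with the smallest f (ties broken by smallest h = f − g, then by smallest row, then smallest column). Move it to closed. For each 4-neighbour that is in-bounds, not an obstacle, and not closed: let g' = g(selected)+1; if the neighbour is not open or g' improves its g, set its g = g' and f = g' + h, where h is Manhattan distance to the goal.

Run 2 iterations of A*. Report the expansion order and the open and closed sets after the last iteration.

order=[(5,4) → (4,4)]; open=[(3,4) g=4 f=6, (4,3) g=4 f=8, (4,5) g=4 f=8, (5,3) g=3 f=8, (6,3) g=2 f=8, (6,6) g=1 f=8]; closed=[(4,4), (5,4), (6,4), (6,5)]

step 1: expand (5,4) (f=6, h=4) → closed; open now [(4,4) g=3 f=6, (5,3) g=3 f=8, (6,3) g=2 f=8, (6,6) g=1 f=8]
step 2: expand (4,4) (f=6, h=3) → closed; open now [(3,4) g=4 f=6, (4,3) g=4 f=8, (4,5) g=4 f=8, (5,3) g=3 f=8, (6,3) g=2 f=8, (6,6) g=1 f=8]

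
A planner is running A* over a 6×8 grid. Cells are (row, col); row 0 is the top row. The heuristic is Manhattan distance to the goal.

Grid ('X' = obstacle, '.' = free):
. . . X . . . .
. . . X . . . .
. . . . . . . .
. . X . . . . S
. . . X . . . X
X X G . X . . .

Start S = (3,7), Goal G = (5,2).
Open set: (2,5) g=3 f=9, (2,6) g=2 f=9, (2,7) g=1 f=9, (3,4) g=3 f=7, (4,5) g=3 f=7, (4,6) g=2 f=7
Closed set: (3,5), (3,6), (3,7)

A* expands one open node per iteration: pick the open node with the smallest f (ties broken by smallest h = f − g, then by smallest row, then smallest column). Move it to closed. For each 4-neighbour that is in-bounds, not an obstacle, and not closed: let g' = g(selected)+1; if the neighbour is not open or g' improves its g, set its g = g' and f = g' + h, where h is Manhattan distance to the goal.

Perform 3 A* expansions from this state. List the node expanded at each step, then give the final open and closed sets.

order=[(3,4) → (3,3) → (4,4)]; open=[(2,3) g=5 f=9, (2,4) g=4 f=9, (2,5) g=3 f=9, (2,6) g=2 f=9, (2,7) g=1 f=9, (4,5) g=3 f=7, (4,6) g=2 f=7]; closed=[(3,3), (3,4), (3,5), (3,6), (3,7), (4,4)]

step 1: expand (3,4) (f=7, h=4) → closed; open now [(2,4) g=4 f=9, (2,5) g=3 f=9, (2,6) g=2 f=9, (2,7) g=1 f=9, (3,3) g=4 f=7, (4,4) g=4 f=7, (4,5) g=3 f=7, (4,6) g=2 f=7]
step 2: expand (3,3) (f=7, h=3) → closed; open now [(2,3) g=5 f=9, (2,4) g=4 f=9, (2,5) g=3 f=9, (2,6) g=2 f=9, (2,7) g=1 f=9, (4,4) g=4 f=7, (4,5) g=3 f=7, (4,6) g=2 f=7]
step 3: expand (4,4) (f=7, h=3) → closed; open now [(2,3) g=5 f=9, (2,4) g=4 f=9, (2,5) g=3 f=9, (2,6) g=2 f=9, (2,7) g=1 f=9, (4,5) g=3 f=7, (4,6) g=2 f=7]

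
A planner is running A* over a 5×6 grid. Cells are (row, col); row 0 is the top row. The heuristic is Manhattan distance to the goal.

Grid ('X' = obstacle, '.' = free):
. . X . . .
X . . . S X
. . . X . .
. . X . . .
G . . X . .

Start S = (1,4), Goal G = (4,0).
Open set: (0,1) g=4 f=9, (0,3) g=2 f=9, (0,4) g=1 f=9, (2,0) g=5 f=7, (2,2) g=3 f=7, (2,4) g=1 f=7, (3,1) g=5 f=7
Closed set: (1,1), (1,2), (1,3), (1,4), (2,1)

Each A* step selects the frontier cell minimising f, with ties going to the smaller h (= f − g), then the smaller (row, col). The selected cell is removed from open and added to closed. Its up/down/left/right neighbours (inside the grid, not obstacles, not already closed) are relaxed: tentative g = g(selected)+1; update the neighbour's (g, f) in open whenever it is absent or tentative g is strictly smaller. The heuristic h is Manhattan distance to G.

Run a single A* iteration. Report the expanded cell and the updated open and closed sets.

expanded=(2,0); open=[(0,1) g=4 f=9, (0,3) g=2 f=9, (0,4) g=1 f=9, (2,2) g=3 f=7, (2,4) g=1 f=7, (3,0) g=6 f=7, (3,1) g=5 f=7]; closed=[(1,1), (1,2), (1,3), (1,4), (2,0), (2,1)]

step 1: expand (2,0) (f=7, h=2) → closed; open now [(0,1) g=4 f=9, (0,3) g=2 f=9, (0,4) g=1 f=9, (2,2) g=3 f=7, (2,4) g=1 f=7, (3,0) g=6 f=7, (3,1) g=5 f=7]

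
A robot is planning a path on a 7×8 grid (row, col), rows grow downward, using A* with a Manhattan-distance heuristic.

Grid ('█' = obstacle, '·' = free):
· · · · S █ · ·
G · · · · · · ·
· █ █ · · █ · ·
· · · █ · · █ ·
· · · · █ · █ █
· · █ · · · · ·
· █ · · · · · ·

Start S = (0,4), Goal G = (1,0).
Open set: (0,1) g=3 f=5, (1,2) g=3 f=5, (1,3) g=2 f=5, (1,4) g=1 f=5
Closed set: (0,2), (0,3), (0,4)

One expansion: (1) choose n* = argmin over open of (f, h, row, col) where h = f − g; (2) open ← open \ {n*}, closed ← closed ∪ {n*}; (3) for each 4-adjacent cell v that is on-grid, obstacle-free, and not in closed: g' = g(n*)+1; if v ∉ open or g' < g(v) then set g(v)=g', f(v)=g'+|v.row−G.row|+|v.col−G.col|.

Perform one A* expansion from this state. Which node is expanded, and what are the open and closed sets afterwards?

step 1: expand (0,1) (f=5, h=2) → closed; open now [(0,0) g=4 f=5, (1,1) g=4 f=5, (1,2) g=3 f=5, (1,3) g=2 f=5, (1,4) g=1 f=5]

expanded=(0,1); open=[(0,0) g=4 f=5, (1,1) g=4 f=5, (1,2) g=3 f=5, (1,3) g=2 f=5, (1,4) g=1 f=5]; closed=[(0,1), (0,2), (0,3), (0,4)]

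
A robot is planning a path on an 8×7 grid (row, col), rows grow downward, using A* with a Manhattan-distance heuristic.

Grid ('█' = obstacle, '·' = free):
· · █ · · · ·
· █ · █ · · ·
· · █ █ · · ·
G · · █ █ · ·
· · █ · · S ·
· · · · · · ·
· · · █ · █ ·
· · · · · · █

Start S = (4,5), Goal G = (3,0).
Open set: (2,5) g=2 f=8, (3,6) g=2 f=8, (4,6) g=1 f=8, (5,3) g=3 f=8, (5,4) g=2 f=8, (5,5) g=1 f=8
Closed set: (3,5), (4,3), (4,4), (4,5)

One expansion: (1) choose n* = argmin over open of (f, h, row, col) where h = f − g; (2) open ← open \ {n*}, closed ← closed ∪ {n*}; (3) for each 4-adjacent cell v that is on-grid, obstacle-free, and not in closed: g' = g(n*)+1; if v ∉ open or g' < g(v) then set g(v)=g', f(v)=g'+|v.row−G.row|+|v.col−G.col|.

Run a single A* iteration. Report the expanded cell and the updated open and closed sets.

step 1: expand (5,3) (f=8, h=5) → closed; open now [(2,5) g=2 f=8, (3,6) g=2 f=8, (4,6) g=1 f=8, (5,2) g=4 f=8, (5,4) g=2 f=8, (5,5) g=1 f=8]

expanded=(5,3); open=[(2,5) g=2 f=8, (3,6) g=2 f=8, (4,6) g=1 f=8, (5,2) g=4 f=8, (5,4) g=2 f=8, (5,5) g=1 f=8]; closed=[(3,5), (4,3), (4,4), (4,5), (5,3)]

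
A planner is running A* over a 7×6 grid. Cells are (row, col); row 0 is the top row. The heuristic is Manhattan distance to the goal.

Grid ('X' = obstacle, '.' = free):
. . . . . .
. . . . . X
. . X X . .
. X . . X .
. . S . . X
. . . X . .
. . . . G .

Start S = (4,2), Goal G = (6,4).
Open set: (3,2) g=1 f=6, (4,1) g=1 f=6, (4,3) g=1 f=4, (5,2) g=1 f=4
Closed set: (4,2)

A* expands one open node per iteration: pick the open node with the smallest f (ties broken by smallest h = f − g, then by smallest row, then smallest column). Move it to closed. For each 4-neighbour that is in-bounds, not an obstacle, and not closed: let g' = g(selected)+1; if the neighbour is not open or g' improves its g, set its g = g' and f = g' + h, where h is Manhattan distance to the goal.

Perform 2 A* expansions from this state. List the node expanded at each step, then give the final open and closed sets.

step 1: expand (4,3) (f=4, h=3) → closed; open now [(3,2) g=1 f=6, (3,3) g=2 f=6, (4,1) g=1 f=6, (4,4) g=2 f=4, (5,2) g=1 f=4]
step 2: expand (4,4) (f=4, h=2) → closed; open now [(3,2) g=1 f=6, (3,3) g=2 f=6, (4,1) g=1 f=6, (5,2) g=1 f=4, (5,4) g=3 f=4]

order=[(4,3) → (4,4)]; open=[(3,2) g=1 f=6, (3,3) g=2 f=6, (4,1) g=1 f=6, (5,2) g=1 f=4, (5,4) g=3 f=4]; closed=[(4,2), (4,3), (4,4)]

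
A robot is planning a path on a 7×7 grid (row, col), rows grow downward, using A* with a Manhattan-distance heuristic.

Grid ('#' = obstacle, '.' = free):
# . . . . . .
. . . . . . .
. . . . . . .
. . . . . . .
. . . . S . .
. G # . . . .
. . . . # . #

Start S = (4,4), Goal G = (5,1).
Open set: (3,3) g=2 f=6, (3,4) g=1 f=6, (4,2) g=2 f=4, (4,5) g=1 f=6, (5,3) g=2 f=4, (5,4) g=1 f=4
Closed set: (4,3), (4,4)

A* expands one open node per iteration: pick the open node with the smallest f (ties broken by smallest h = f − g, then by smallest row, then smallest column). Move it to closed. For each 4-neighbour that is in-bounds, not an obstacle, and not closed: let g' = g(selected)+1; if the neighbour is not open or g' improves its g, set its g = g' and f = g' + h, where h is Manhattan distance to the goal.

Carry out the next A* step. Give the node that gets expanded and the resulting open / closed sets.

step 1: expand (4,2) (f=4, h=2) → closed; open now [(3,2) g=3 f=6, (3,3) g=2 f=6, (3,4) g=1 f=6, (4,1) g=3 f=4, (4,5) g=1 f=6, (5,3) g=2 f=4, (5,4) g=1 f=4]

expanded=(4,2); open=[(3,2) g=3 f=6, (3,3) g=2 f=6, (3,4) g=1 f=6, (4,1) g=3 f=4, (4,5) g=1 f=6, (5,3) g=2 f=4, (5,4) g=1 f=4]; closed=[(4,2), (4,3), (4,4)]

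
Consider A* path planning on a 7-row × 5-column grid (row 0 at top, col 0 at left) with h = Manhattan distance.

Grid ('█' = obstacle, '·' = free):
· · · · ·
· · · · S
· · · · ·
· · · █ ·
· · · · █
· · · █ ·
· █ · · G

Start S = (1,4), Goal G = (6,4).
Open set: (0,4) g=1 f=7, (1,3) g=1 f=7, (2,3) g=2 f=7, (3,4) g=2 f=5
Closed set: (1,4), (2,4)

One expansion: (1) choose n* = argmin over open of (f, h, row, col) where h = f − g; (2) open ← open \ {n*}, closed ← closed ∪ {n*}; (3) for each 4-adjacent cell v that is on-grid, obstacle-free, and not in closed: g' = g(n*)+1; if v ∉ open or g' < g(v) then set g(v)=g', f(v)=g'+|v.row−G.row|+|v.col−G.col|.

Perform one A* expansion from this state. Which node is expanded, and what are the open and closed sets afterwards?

step 1: expand (3,4) (f=5, h=3) → closed; open now [(0,4) g=1 f=7, (1,3) g=1 f=7, (2,3) g=2 f=7]

expanded=(3,4); open=[(0,4) g=1 f=7, (1,3) g=1 f=7, (2,3) g=2 f=7]; closed=[(1,4), (2,4), (3,4)]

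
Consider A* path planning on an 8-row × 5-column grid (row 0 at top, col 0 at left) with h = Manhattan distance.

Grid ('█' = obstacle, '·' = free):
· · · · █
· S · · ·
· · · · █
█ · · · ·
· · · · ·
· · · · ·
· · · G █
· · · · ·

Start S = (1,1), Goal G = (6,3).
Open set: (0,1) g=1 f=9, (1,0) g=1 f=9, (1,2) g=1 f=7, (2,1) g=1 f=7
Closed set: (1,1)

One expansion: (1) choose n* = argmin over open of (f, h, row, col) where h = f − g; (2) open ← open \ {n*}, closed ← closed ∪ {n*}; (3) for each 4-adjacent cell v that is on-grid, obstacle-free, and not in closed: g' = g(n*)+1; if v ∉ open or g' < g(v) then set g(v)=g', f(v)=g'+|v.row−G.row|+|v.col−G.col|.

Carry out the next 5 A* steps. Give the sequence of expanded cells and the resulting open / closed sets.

step 1: expand (1,2) (f=7, h=6) → closed; open now [(0,1) g=1 f=9, (0,2) g=2 f=9, (1,0) g=1 f=9, (1,3) g=2 f=7, (2,1) g=1 f=7, (2,2) g=2 f=7]
step 2: expand (1,3) (f=7, h=5) → closed; open now [(0,1) g=1 f=9, (0,2) g=2 f=9, (0,3) g=3 f=9, (1,0) g=1 f=9, (1,4) g=3 f=9, (2,1) g=1 f=7, (2,2) g=2 f=7, (2,3) g=3 f=7]
step 3: expand (2,3) (f=7, h=4) → closed; open now [(0,1) g=1 f=9, (0,2) g=2 f=9, (0,3) g=3 f=9, (1,0) g=1 f=9, (1,4) g=3 f=9, (2,1) g=1 f=7, (2,2) g=2 f=7, (3,3) g=4 f=7]
step 4: expand (3,3) (f=7, h=3) → closed; open now [(0,1) g=1 f=9, (0,2) g=2 f=9, (0,3) g=3 f=9, (1,0) g=1 f=9, (1,4) g=3 f=9, (2,1) g=1 f=7, (2,2) g=2 f=7, (3,2) g=5 f=9, (3,4) g=5 f=9, (4,3) g=5 f=7]
step 5: expand (4,3) (f=7, h=2) → closed; open now [(0,1) g=1 f=9, (0,2) g=2 f=9, (0,3) g=3 f=9, (1,0) g=1 f=9, (1,4) g=3 f=9, (2,1) g=1 f=7, (2,2) g=2 f=7, (3,2) g=5 f=9, (3,4) g=5 f=9, (4,2) g=6 f=9, (4,4) g=6 f=9, (5,3) g=6 f=7]

order=[(1,2) → (1,3) → (2,3) → (3,3) → (4,3)]; open=[(0,1) g=1 f=9, (0,2) g=2 f=9, (0,3) g=3 f=9, (1,0) g=1 f=9, (1,4) g=3 f=9, (2,1) g=1 f=7, (2,2) g=2 f=7, (3,2) g=5 f=9, (3,4) g=5 f=9, (4,2) g=6 f=9, (4,4) g=6 f=9, (5,3) g=6 f=7]; closed=[(1,1), (1,2), (1,3), (2,3), (3,3), (4,3)]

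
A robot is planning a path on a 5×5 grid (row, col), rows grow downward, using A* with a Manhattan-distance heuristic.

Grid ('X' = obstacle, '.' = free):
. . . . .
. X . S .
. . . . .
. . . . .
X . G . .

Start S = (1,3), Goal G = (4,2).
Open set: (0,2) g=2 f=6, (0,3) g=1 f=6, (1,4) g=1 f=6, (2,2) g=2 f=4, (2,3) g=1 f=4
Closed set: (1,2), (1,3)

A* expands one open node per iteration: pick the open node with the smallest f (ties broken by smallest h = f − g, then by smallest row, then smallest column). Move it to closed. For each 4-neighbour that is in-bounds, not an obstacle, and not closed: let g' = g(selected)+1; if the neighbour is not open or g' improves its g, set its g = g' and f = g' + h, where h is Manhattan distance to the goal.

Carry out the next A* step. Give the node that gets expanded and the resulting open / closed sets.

expanded=(2,2); open=[(0,2) g=2 f=6, (0,3) g=1 f=6, (1,4) g=1 f=6, (2,1) g=3 f=6, (2,3) g=1 f=4, (3,2) g=3 f=4]; closed=[(1,2), (1,3), (2,2)]

step 1: expand (2,2) (f=4, h=2) → closed; open now [(0,2) g=2 f=6, (0,3) g=1 f=6, (1,4) g=1 f=6, (2,1) g=3 f=6, (2,3) g=1 f=4, (3,2) g=3 f=4]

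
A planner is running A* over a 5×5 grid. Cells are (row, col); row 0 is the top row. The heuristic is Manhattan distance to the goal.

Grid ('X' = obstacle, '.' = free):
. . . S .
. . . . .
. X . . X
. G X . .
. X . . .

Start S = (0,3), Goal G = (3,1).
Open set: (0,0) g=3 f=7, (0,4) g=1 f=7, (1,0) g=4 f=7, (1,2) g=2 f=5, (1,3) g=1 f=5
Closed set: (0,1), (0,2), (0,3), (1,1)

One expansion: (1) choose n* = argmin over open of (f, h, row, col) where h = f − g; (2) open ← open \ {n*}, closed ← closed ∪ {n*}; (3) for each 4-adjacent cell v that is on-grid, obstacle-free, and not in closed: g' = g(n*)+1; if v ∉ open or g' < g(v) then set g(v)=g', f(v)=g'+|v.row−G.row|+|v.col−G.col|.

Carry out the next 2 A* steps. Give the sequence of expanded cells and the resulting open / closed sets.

step 1: expand (1,2) (f=5, h=3) → closed; open now [(0,0) g=3 f=7, (0,4) g=1 f=7, (1,0) g=4 f=7, (1,3) g=1 f=5, (2,2) g=3 f=5]
step 2: expand (2,2) (f=5, h=2) → closed; open now [(0,0) g=3 f=7, (0,4) g=1 f=7, (1,0) g=4 f=7, (1,3) g=1 f=5, (2,3) g=4 f=7]

order=[(1,2) → (2,2)]; open=[(0,0) g=3 f=7, (0,4) g=1 f=7, (1,0) g=4 f=7, (1,3) g=1 f=5, (2,3) g=4 f=7]; closed=[(0,1), (0,2), (0,3), (1,1), (1,2), (2,2)]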